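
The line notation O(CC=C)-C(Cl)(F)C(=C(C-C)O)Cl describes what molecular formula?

C8H11Cl2FO2

Heavy atoms from the SMILES: 8 C, 2 Cl, 1 F, 2 O.
Implicit hydrogens by atom environment:
  3 × C: 2 H each → 6
  3 × C: no H
  2 × Cl: no H
  1 × C: 3 H
  1 × C: 1 H
  1 × F: no H
  1 × O: 1 H
  1 × O: no H
  Total hydrogens = 11.
Molecular formula: C8H11Cl2FO2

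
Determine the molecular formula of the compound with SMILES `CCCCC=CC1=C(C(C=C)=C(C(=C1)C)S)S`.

C15H20S2

Heavy atoms from the SMILES: 15 C, 2 S.
Implicit hydrogens by atom environment:
  5 × C (aromatic): no H
  4 × C: 2 H each → 8
  3 × C: 1 H each → 3
  2 × C: 3 H each → 6
  2 × S: 1 H each → 2
  1 × C (aromatic): 1 H
  Total hydrogens = 20.
Molecular formula: C15H20S2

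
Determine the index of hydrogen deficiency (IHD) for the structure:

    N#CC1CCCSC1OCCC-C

3

Molecular formula from the SMILES: C10H17NOS.
DoU = (2C + 2 + N − H − X)/2 = (2·10 + 2 + 1 − 17 − 0)/2 = 6/2 = 3.
(Structurally: 1 ring(s) + 2 π bond(s) = 3.)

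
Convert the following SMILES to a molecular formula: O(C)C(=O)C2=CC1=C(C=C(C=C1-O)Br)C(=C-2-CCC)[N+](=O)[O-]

C15H14BrNO5

Heavy atoms from the SMILES: 1 Br, 15 C, 1 N, 5 O.
Implicit hydrogens by atom environment:
  7 × C (aromatic): no H
  3 × C (aromatic): 1 H each → 3
  3 × O: no H
  2 × C: 3 H each → 6
  2 × C: 2 H each → 4
  1 × Br: no H
  1 × C: no H
  1 × N (charge +1): no H
  1 × O: 1 H
  1 × O (charge -1): no H
  Total hydrogens = 14.
Molecular formula: C15H14BrNO5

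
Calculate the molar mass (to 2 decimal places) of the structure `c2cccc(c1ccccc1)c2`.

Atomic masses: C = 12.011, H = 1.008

Molecular formula: C12H10.
M = 12×12.011 + 10×1.008 = 154.21 g/mol.

154.21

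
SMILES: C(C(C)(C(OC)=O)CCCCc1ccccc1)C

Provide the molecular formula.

C16H24O2

Heavy atoms from the SMILES: 16 C, 2 O.
Implicit hydrogens by atom environment:
  5 × C: 2 H each → 10
  5 × C (aromatic): 1 H each → 5
  3 × C: 3 H each → 9
  2 × C: no H
  2 × O: no H
  1 × C (aromatic): no H
  Total hydrogens = 24.
Molecular formula: C16H24O2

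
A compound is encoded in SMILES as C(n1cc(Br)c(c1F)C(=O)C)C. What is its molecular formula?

Heavy atoms from the SMILES: 1 Br, 8 C, 1 F, 1 N, 1 O.
Implicit hydrogens by atom environment:
  3 × C (aromatic): no H
  2 × C: 3 H each → 6
  1 × Br: no H
  1 × C: 2 H
  1 × C (aromatic): 1 H
  1 × C: no H
  1 × F: no H
  1 × N (aromatic): no H
  1 × O: no H
  Total hydrogens = 9.
Molecular formula: C8H9BrFNO

C8H9BrFNO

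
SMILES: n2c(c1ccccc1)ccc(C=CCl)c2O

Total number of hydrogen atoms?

Hydrogens are implicit in SMILES; fill each atom to its normal valence:
  7 × C (aromatic): 1 H each → 7
  4 × C (aromatic): no H
  2 × C: 1 H each → 2
  1 × Cl: no H
  1 × N (aromatic): no H
  1 × O: 1 H
  Total hydrogens = 10.

10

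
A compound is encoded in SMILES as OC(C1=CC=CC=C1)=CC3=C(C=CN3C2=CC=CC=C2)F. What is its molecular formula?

Heavy atoms from the SMILES: 18 C, 1 F, 1 N, 1 O.
Implicit hydrogens by atom environment:
  12 × C (aromatic): 1 H each → 12
  4 × C (aromatic): no H
  1 × C: 1 H
  1 × C: no H
  1 × F: no H
  1 × N (aromatic): no H
  1 × O: 1 H
  Total hydrogens = 14.
Molecular formula: C18H14FNO

C18H14FNO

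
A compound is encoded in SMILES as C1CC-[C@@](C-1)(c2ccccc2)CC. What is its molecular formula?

Heavy atoms from the SMILES: 13 C.
Implicit hydrogens by atom environment:
  5 × C: 2 H each → 10
  5 × C (aromatic): 1 H each → 5
  1 × C: 3 H
  1 × C: no H
  1 × C (aromatic): no H
  Total hydrogens = 18.
Molecular formula: C13H18

C13H18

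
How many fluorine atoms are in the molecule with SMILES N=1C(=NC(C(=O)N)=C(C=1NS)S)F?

The symbol for fluorine appears 1 time in the SMILES.

1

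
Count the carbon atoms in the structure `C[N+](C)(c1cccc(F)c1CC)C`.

11

The symbol for carbon appears 11 times in the SMILES. Lowercase c denotes aromatic carbon and counts toward C.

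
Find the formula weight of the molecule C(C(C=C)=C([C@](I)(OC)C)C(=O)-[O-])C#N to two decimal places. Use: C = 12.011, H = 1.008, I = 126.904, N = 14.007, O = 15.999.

320.11

Molecular formula: C10H11INO3-.
M = 10×12.011 + 11×1.008 + 1×126.904 + 1×14.007 + 3×15.999 = 320.11 g/mol.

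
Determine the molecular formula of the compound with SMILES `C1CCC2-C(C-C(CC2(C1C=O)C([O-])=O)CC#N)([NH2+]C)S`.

Heavy atoms from the SMILES: 15 C, 2 N, 3 O, 1 S.
Implicit hydrogens by atom environment:
  6 × C: 2 H each → 12
  4 × C: 1 H each → 4
  4 × C: no H
  2 × O: no H
  1 × C: 3 H
  1 × N (charge +1): 2 H
  1 × N: no H
  1 × O (charge -1): no H
  1 × S: 1 H
  Total hydrogens = 22.
Molecular formula: C15H22N2O3S

C15H22N2O3S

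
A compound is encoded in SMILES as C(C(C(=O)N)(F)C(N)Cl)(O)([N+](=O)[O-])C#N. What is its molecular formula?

C5H6ClFN4O4

Heavy atoms from the SMILES: 5 C, 1 Cl, 1 F, 4 N, 4 O.
Implicit hydrogens by atom environment:
  4 × C: no H
  2 × N: 2 H each → 4
  2 × O: no H
  1 × C: 1 H
  1 × Cl: no H
  1 × F: no H
  1 × N (charge +1): no H
  1 × N: no H
  1 × O: 1 H
  1 × O (charge -1): no H
  Total hydrogens = 6.
Molecular formula: C5H6ClFN4O4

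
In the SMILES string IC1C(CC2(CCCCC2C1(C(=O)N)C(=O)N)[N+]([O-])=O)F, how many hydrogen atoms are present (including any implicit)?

Hydrogens are implicit in SMILES; fill each atom to its normal valence:
  5 × C: 2 H each → 10
  4 × C: no H
  3 × C: 1 H each → 3
  3 × O: no H
  2 × N: 2 H each → 4
  1 × F: no H
  1 × I: no H
  1 × N (charge +1): no H
  1 × O (charge -1): no H
  Total hydrogens = 17.

17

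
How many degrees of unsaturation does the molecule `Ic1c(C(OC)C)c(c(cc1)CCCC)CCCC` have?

Molecular formula from the SMILES: C17H27IO.
DoU = (2C + 2 + N − H − X)/2 = (2·17 + 2 + 0 − 27 − 1)/2 = 8/2 = 4.
(Structurally: 1 ring(s) + 3 π bond(s) = 4.)

4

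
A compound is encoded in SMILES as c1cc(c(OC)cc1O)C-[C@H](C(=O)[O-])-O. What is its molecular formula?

C10H11O5-

Heavy atoms from the SMILES: 10 C, 5 O.
Implicit hydrogens by atom environment:
  3 × C (aromatic): 1 H each → 3
  3 × C (aromatic): no H
  2 × O: 1 H each → 2
  2 × O: no H
  1 × C: 3 H
  1 × C: 2 H
  1 × C: 1 H
  1 × C: no H
  1 × O (charge -1): no H
  Total hydrogens = 11.
Net charge -1.
Molecular formula: C10H11O5-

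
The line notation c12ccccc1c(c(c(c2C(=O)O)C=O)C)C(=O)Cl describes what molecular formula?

Heavy atoms from the SMILES: 14 C, 1 Cl, 4 O.
Implicit hydrogens by atom environment:
  6 × C (aromatic): no H
  4 × C (aromatic): 1 H each → 4
  3 × O: no H
  2 × C: no H
  1 × C: 3 H
  1 × C: 1 H
  1 × Cl: no H
  1 × O: 1 H
  Total hydrogens = 9.
Molecular formula: C14H9ClO4

C14H9ClO4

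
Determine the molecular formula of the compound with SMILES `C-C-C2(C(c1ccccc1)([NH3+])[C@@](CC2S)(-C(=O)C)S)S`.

C15H22NOS3+

Heavy atoms from the SMILES: 15 C, 1 N, 1 O, 3 S.
Implicit hydrogens by atom environment:
  5 × C (aromatic): 1 H each → 5
  4 × C: no H
  3 × S: 1 H each → 3
  2 × C: 3 H each → 6
  2 × C: 2 H each → 4
  1 × C: 1 H
  1 × C (aromatic): no H
  1 × N (charge +1): 3 H
  1 × O: no H
  Total hydrogens = 22.
Net charge +1.
Molecular formula: C15H22NOS3+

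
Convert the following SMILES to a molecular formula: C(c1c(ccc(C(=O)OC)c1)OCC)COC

Heavy atoms from the SMILES: 13 C, 4 O.
Implicit hydrogens by atom environment:
  4 × O: no H
  3 × C: 3 H each → 9
  3 × C: 2 H each → 6
  3 × C (aromatic): 1 H each → 3
  3 × C (aromatic): no H
  1 × C: no H
  Total hydrogens = 18.
Molecular formula: C13H18O4

C13H18O4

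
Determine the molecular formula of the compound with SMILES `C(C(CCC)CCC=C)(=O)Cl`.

C9H15ClO

Heavy atoms from the SMILES: 9 C, 1 Cl, 1 O.
Implicit hydrogens by atom environment:
  5 × C: 2 H each → 10
  2 × C: 1 H each → 2
  1 × C: 3 H
  1 × C: no H
  1 × Cl: no H
  1 × O: no H
  Total hydrogens = 15.
Molecular formula: C9H15ClO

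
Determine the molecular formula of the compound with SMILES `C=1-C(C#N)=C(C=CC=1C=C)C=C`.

C11H9N

Heavy atoms from the SMILES: 11 C, 1 N.
Implicit hydrogens by atom environment:
  3 × C (aromatic): 1 H each → 3
  3 × C (aromatic): no H
  2 × C: 2 H each → 4
  2 × C: 1 H each → 2
  1 × C: no H
  1 × N: no H
  Total hydrogens = 9.
Molecular formula: C11H9N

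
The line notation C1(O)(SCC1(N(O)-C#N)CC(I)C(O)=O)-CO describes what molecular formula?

Heavy atoms from the SMILES: 8 C, 1 I, 2 N, 5 O, 1 S.
Implicit hydrogens by atom environment:
  4 × C: no H
  4 × O: 1 H each → 4
  3 × C: 2 H each → 6
  2 × N: no H
  1 × C: 1 H
  1 × I: no H
  1 × O: no H
  1 × S: no H
  Total hydrogens = 11.
Molecular formula: C8H11IN2O5S

C8H11IN2O5S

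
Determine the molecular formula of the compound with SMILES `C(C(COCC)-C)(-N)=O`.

C6H13NO2

Heavy atoms from the SMILES: 6 C, 1 N, 2 O.
Implicit hydrogens by atom environment:
  2 × C: 3 H each → 6
  2 × C: 2 H each → 4
  2 × O: no H
  1 × C: 1 H
  1 × C: no H
  1 × N: 2 H
  Total hydrogens = 13.
Molecular formula: C6H13NO2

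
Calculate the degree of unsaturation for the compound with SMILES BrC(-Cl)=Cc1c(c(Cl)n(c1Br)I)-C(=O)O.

Molecular formula from the SMILES: C7H2Br2Cl2INO2.
DoU = (2C + 2 + N − H − X)/2 = (2·7 + 2 + 1 − 2 − 5)/2 = 10/2 = 5.
(Structurally: 1 ring(s) + 4 π bond(s) = 5.)

5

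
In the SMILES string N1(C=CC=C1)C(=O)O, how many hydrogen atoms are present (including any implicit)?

5

Hydrogens are implicit in SMILES; fill each atom to its normal valence:
  4 × C (aromatic): 1 H each → 4
  1 × C: no H
  1 × N (aromatic): no H
  1 × O: 1 H
  1 × O: no H
  Total hydrogens = 5.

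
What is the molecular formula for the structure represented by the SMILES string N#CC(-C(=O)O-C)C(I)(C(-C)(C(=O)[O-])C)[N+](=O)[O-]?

Heavy atoms from the SMILES: 9 C, 1 I, 2 N, 6 O.
Implicit hydrogens by atom environment:
  5 × C: no H
  4 × O: no H
  3 × C: 3 H each → 9
  2 × O (charge -1): no H
  1 × C: 1 H
  1 × I: no H
  1 × N (charge +1): no H
  1 × N: no H
  Total hydrogens = 10.
Net charge -1.
Molecular formula: C9H10IN2O6-

C9H10IN2O6-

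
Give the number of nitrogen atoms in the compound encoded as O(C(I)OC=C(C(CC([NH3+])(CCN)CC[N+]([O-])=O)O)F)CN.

The symbol for nitrogen appears 4 times in the SMILES.

4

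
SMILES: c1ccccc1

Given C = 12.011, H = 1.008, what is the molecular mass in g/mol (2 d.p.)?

Molecular formula: C6H6.
M = 6×12.011 + 6×1.008 = 78.11 g/mol.

78.11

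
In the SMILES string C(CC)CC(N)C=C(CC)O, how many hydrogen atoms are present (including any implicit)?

Hydrogens are implicit in SMILES; fill each atom to its normal valence:
  4 × C: 2 H each → 8
  2 × C: 3 H each → 6
  2 × C: 1 H each → 2
  1 × C: no H
  1 × N: 2 H
  1 × O: 1 H
  Total hydrogens = 19.

19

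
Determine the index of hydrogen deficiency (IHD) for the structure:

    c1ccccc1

Molecular formula from the SMILES: C6H6.
DoU = (2C + 2 + N − H − X)/2 = (2·6 + 2 + 0 − 6 − 0)/2 = 8/2 = 4.
(Structurally: 1 ring(s) + 3 π bond(s) = 4.)

4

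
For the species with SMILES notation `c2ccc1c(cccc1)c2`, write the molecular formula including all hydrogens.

C10H8

Heavy atoms from the SMILES: 10 C.
Implicit hydrogens by atom environment:
  8 × C (aromatic): 1 H each → 8
  2 × C (aromatic): no H
  Total hydrogens = 8.
Molecular formula: C10H8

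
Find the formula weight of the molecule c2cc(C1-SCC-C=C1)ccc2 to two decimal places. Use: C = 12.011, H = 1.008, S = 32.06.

Molecular formula: C11H12S.
M = 11×12.011 + 12×1.008 + 1×32.06 = 176.28 g/mol.

176.28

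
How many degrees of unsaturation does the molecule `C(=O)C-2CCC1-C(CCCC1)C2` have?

Molecular formula from the SMILES: C11H18O.
DoU = (2C + 2 + N − H − X)/2 = (2·11 + 2 + 0 − 18 − 0)/2 = 6/2 = 3.
(Structurally: 2 ring(s) + 1 π bond(s) = 3.)

3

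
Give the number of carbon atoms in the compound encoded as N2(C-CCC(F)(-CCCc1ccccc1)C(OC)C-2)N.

16

The symbol for carbon appears 16 times in the SMILES. Lowercase c denotes aromatic carbon and counts toward C.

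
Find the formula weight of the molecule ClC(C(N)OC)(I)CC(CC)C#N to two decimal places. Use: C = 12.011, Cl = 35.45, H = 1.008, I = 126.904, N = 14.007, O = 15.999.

Molecular formula: C8H14ClIN2O.
M = 8×12.011 + 1×35.45 + 14×1.008 + 1×126.904 + 2×14.007 + 1×15.999 = 316.57 g/mol.

316.57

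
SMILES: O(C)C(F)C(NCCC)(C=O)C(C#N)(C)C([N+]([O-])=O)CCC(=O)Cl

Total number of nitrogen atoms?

The symbol for nitrogen appears 3 times in the SMILES.

3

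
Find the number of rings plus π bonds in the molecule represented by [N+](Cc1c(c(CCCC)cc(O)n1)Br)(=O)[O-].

Molecular formula from the SMILES: C10H13BrN2O3.
DoU = (2C + 2 + N − H − X)/2 = (2·10 + 2 + 2 − 13 − 1)/2 = 10/2 = 5.
(Structurally: 1 ring(s) + 4 π bond(s) = 5.)

5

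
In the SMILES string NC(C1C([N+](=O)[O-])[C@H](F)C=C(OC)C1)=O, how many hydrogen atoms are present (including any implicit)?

11

Hydrogens are implicit in SMILES; fill each atom to its normal valence:
  4 × C: 1 H each → 4
  3 × O: no H
  2 × C: no H
  1 × C: 3 H
  1 × C: 2 H
  1 × F: no H
  1 × N: 2 H
  1 × N (charge +1): no H
  1 × O (charge -1): no H
  Total hydrogens = 11.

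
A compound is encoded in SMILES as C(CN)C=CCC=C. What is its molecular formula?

Heavy atoms from the SMILES: 7 C, 1 N.
Implicit hydrogens by atom environment:
  4 × C: 2 H each → 8
  3 × C: 1 H each → 3
  1 × N: 2 H
  Total hydrogens = 13.
Molecular formula: C7H13N

C7H13N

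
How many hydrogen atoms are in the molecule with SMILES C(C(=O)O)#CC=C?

Hydrogens are implicit in SMILES; fill each atom to its normal valence:
  3 × C: no H
  1 × C: 2 H
  1 × C: 1 H
  1 × O: 1 H
  1 × O: no H
  Total hydrogens = 4.

4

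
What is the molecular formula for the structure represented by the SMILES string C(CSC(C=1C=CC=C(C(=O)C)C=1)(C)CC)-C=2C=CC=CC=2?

Heavy atoms from the SMILES: 20 C, 1 O, 1 S.
Implicit hydrogens by atom environment:
  9 × C (aromatic): 1 H each → 9
  3 × C: 3 H each → 9
  3 × C: 2 H each → 6
  3 × C (aromatic): no H
  2 × C: no H
  1 × O: no H
  1 × S: no H
  Total hydrogens = 24.
Molecular formula: C20H24OS

C20H24OS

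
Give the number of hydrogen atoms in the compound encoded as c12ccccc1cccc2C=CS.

10

Hydrogens are implicit in SMILES; fill each atom to its normal valence:
  7 × C (aromatic): 1 H each → 7
  3 × C (aromatic): no H
  2 × C: 1 H each → 2
  1 × S: 1 H
  Total hydrogens = 10.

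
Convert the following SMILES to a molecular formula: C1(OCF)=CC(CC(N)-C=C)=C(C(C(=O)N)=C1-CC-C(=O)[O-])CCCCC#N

Heavy atoms from the SMILES: 20 C, 1 F, 3 N, 4 O.
Implicit hydrogens by atom environment:
  9 × C: 2 H each → 18
  5 × C (aromatic): no H
  3 × C: no H
  3 × O: no H
  2 × C: 1 H each → 2
  2 × N: 2 H each → 4
  1 × C (aromatic): 1 H
  1 × F: no H
  1 × N: no H
  1 × O (charge -1): no H
  Total hydrogens = 25.
Net charge -1.
Molecular formula: C20H25FN3O4-

C20H25FN3O4-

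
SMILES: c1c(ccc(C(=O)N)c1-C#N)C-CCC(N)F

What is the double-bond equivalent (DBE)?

Molecular formula from the SMILES: C12H14FN3O.
DoU = (2C + 2 + N − H − X)/2 = (2·12 + 2 + 3 − 14 − 1)/2 = 14/2 = 7.
(Structurally: 1 ring(s) + 6 π bond(s) = 7.)

7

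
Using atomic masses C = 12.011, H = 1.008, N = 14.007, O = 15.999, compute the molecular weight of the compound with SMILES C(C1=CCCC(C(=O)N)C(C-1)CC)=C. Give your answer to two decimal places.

Molecular formula: C12H19NO.
M = 12×12.011 + 19×1.008 + 1×14.007 + 1×15.999 = 193.29 g/mol.

193.29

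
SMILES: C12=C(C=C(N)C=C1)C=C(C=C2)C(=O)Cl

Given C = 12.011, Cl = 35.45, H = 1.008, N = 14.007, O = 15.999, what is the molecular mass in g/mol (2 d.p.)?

Molecular formula: C11H8ClNO.
M = 11×12.011 + 1×35.45 + 8×1.008 + 1×14.007 + 1×15.999 = 205.64 g/mol.

205.64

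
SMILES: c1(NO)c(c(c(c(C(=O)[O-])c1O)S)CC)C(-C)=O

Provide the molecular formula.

C11H12NO5S-

Heavy atoms from the SMILES: 11 C, 1 N, 5 O, 1 S.
Implicit hydrogens by atom environment:
  6 × C (aromatic): no H
  2 × C: 3 H each → 6
  2 × C: no H
  2 × O: 1 H each → 2
  2 × O: no H
  1 × C: 2 H
  1 × N: 1 H
  1 × O (charge -1): no H
  1 × S: 1 H
  Total hydrogens = 12.
Net charge -1.
Molecular formula: C11H12NO5S-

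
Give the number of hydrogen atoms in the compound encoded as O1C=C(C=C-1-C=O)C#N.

Hydrogens are implicit in SMILES; fill each atom to its normal valence:
  2 × C (aromatic): 1 H each → 2
  2 × C (aromatic): no H
  1 × C: 1 H
  1 × C: no H
  1 × N: no H
  1 × O (aromatic): no H
  1 × O: no H
  Total hydrogens = 3.

3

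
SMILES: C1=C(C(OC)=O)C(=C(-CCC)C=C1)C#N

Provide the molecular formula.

C12H13NO2

Heavy atoms from the SMILES: 12 C, 1 N, 2 O.
Implicit hydrogens by atom environment:
  3 × C (aromatic): 1 H each → 3
  3 × C (aromatic): no H
  2 × C: 3 H each → 6
  2 × C: 2 H each → 4
  2 × C: no H
  2 × O: no H
  1 × N: no H
  Total hydrogens = 13.
Molecular formula: C12H13NO2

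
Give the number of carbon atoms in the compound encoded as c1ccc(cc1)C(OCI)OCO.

9

The symbol for carbon appears 9 times in the SMILES. Lowercase c denotes aromatic carbon and counts toward C.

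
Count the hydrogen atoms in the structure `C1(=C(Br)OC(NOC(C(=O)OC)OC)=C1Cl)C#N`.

Hydrogens are implicit in SMILES; fill each atom to its normal valence:
  4 × C (aromatic): no H
  4 × O: no H
  2 × C: 3 H each → 6
  2 × C: no H
  1 × Br: no H
  1 × C: 1 H
  1 × Cl: no H
  1 × N: 1 H
  1 × N: no H
  1 × O (aromatic): no H
  Total hydrogens = 8.

8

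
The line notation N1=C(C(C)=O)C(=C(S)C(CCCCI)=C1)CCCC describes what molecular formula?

C15H22INOS

Heavy atoms from the SMILES: 15 C, 1 I, 1 N, 1 O, 1 S.
Implicit hydrogens by atom environment:
  7 × C: 2 H each → 14
  4 × C (aromatic): no H
  2 × C: 3 H each → 6
  1 × C (aromatic): 1 H
  1 × C: no H
  1 × I: no H
  1 × N (aromatic): no H
  1 × O: no H
  1 × S: 1 H
  Total hydrogens = 22.
Molecular formula: C15H22INOS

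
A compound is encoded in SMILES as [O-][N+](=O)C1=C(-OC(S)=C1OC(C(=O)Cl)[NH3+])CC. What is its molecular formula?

C8H10ClN2O5S+

Heavy atoms from the SMILES: 8 C, 1 Cl, 2 N, 5 O, 1 S.
Implicit hydrogens by atom environment:
  4 × C (aromatic): no H
  3 × O: no H
  1 × C: 3 H
  1 × C: 2 H
  1 × C: 1 H
  1 × C: no H
  1 × Cl: no H
  1 × N (charge +1): 3 H
  1 × N (charge +1): no H
  1 × O (aromatic): no H
  1 × O (charge -1): no H
  1 × S: 1 H
  Total hydrogens = 10.
Net charge +1.
Molecular formula: C8H10ClN2O5S+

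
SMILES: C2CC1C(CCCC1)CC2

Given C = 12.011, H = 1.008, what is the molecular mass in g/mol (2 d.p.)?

138.25

Molecular formula: C10H18.
M = 10×12.011 + 18×1.008 = 138.25 g/mol.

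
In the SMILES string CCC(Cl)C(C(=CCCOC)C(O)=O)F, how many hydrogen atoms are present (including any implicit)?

16

Hydrogens are implicit in SMILES; fill each atom to its normal valence:
  3 × C: 2 H each → 6
  3 × C: 1 H each → 3
  2 × C: 3 H each → 6
  2 × C: no H
  2 × O: no H
  1 × Cl: no H
  1 × F: no H
  1 × O: 1 H
  Total hydrogens = 16.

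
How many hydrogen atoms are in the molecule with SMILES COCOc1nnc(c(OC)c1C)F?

Hydrogens are implicit in SMILES; fill each atom to its normal valence:
  4 × C (aromatic): no H
  3 × C: 3 H each → 9
  3 × O: no H
  2 × N (aromatic): no H
  1 × C: 2 H
  1 × F: no H
  Total hydrogens = 11.

11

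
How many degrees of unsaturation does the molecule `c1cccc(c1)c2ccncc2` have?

8

Molecular formula from the SMILES: C11H9N.
DoU = (2C + 2 + N − H − X)/2 = (2·11 + 2 + 1 − 9 − 0)/2 = 16/2 = 8.
(Structurally: 2 ring(s) + 6 π bond(s) = 8.)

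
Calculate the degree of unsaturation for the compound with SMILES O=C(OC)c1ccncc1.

Molecular formula from the SMILES: C7H7NO2.
DoU = (2C + 2 + N − H − X)/2 = (2·7 + 2 + 1 − 7 − 0)/2 = 10/2 = 5.
(Structurally: 1 ring(s) + 4 π bond(s) = 5.)

5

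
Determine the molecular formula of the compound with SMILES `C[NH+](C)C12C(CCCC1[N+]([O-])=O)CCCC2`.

C12H23N2O2+

Heavy atoms from the SMILES: 12 C, 2 N, 2 O.
Implicit hydrogens by atom environment:
  7 × C: 2 H each → 14
  2 × C: 3 H each → 6
  2 × C: 1 H each → 2
  1 × C: no H
  1 × N (charge +1): 1 H
  1 × N (charge +1): no H
  1 × O: no H
  1 × O (charge -1): no H
  Total hydrogens = 23.
Net charge +1.
Molecular formula: C12H23N2O2+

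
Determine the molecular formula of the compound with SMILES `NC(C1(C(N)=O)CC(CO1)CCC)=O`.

C9H16N2O3

Heavy atoms from the SMILES: 9 C, 2 N, 3 O.
Implicit hydrogens by atom environment:
  4 × C: 2 H each → 8
  3 × C: no H
  3 × O: no H
  2 × N: 2 H each → 4
  1 × C: 3 H
  1 × C: 1 H
  Total hydrogens = 16.
Molecular formula: C9H16N2O3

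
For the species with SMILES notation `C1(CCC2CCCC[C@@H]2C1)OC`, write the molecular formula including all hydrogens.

Heavy atoms from the SMILES: 11 C, 1 O.
Implicit hydrogens by atom environment:
  7 × C: 2 H each → 14
  3 × C: 1 H each → 3
  1 × C: 3 H
  1 × O: no H
  Total hydrogens = 20.
Molecular formula: C11H20O

C11H20O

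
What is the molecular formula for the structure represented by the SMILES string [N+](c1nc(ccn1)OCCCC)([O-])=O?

C8H11N3O3

Heavy atoms from the SMILES: 8 C, 3 N, 3 O.
Implicit hydrogens by atom environment:
  3 × C: 2 H each → 6
  2 × C (aromatic): 1 H each → 2
  2 × C (aromatic): no H
  2 × N (aromatic): no H
  2 × O: no H
  1 × C: 3 H
  1 × N (charge +1): no H
  1 × O (charge -1): no H
  Total hydrogens = 11.
Molecular formula: C8H11N3O3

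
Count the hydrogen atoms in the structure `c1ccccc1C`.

Hydrogens are implicit in SMILES; fill each atom to its normal valence:
  5 × C (aromatic): 1 H each → 5
  1 × C: 3 H
  1 × C (aromatic): no H
  Total hydrogens = 8.

8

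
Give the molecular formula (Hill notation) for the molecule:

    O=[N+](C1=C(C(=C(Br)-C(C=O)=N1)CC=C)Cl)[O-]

Heavy atoms from the SMILES: 1 Br, 9 C, 1 Cl, 2 N, 3 O.
Implicit hydrogens by atom environment:
  5 × C (aromatic): no H
  2 × C: 2 H each → 4
  2 × C: 1 H each → 2
  2 × O: no H
  1 × Br: no H
  1 × Cl: no H
  1 × N (aromatic): no H
  1 × N (charge +1): no H
  1 × O (charge -1): no H
  Total hydrogens = 6.
Molecular formula: C9H6BrClN2O3

C9H6BrClN2O3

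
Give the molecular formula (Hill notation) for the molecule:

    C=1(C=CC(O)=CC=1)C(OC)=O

C8H8O3

Heavy atoms from the SMILES: 8 C, 3 O.
Implicit hydrogens by atom environment:
  4 × C (aromatic): 1 H each → 4
  2 × C (aromatic): no H
  2 × O: no H
  1 × C: 3 H
  1 × C: no H
  1 × O: 1 H
  Total hydrogens = 8.
Molecular formula: C8H8O3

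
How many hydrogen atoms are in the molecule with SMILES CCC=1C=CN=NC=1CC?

12

Hydrogens are implicit in SMILES; fill each atom to its normal valence:
  2 × C: 3 H each → 6
  2 × C: 2 H each → 4
  2 × C (aromatic): 1 H each → 2
  2 × C (aromatic): no H
  2 × N (aromatic): no H
  Total hydrogens = 12.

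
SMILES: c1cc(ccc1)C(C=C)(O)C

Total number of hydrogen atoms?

Hydrogens are implicit in SMILES; fill each atom to its normal valence:
  5 × C (aromatic): 1 H each → 5
  1 × C: 3 H
  1 × C: 2 H
  1 × C: 1 H
  1 × C: no H
  1 × C (aromatic): no H
  1 × O: 1 H
  Total hydrogens = 12.

12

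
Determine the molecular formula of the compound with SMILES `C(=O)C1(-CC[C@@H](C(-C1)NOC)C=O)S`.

C9H15NO3S

Heavy atoms from the SMILES: 9 C, 1 N, 3 O, 1 S.
Implicit hydrogens by atom environment:
  4 × C: 1 H each → 4
  3 × C: 2 H each → 6
  3 × O: no H
  1 × C: 3 H
  1 × C: no H
  1 × N: 1 H
  1 × S: 1 H
  Total hydrogens = 15.
Molecular formula: C9H15NO3S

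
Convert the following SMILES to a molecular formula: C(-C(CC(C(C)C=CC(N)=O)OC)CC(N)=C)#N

C13H21N3O2

Heavy atoms from the SMILES: 13 C, 3 N, 2 O.
Implicit hydrogens by atom environment:
  5 × C: 1 H each → 5
  3 × C: 2 H each → 6
  3 × C: no H
  2 × C: 3 H each → 6
  2 × N: 2 H each → 4
  2 × O: no H
  1 × N: no H
  Total hydrogens = 21.
Molecular formula: C13H21N3O2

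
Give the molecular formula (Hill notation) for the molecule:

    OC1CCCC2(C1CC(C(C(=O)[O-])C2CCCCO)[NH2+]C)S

Heavy atoms from the SMILES: 16 C, 1 N, 4 O, 1 S.
Implicit hydrogens by atom environment:
  8 × C: 2 H each → 16
  5 × C: 1 H each → 5
  2 × C: no H
  2 × O: 1 H each → 2
  1 × C: 3 H
  1 × N (charge +1): 2 H
  1 × O: no H
  1 × O (charge -1): no H
  1 × S: 1 H
  Total hydrogens = 29.
Molecular formula: C16H29NO4S

C16H29NO4S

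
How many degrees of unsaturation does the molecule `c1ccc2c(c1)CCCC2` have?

5

Molecular formula from the SMILES: C10H12.
DoU = (2C + 2 + N − H − X)/2 = (2·10 + 2 + 0 − 12 − 0)/2 = 10/2 = 5.
(Structurally: 2 ring(s) + 3 π bond(s) = 5.)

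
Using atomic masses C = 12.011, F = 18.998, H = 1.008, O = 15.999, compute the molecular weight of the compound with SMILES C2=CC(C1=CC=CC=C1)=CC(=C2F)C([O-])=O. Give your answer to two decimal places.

Molecular formula: C13H8FO2-.
M = 13×12.011 + 1×18.998 + 8×1.008 + 2×15.999 = 215.20 g/mol.

215.20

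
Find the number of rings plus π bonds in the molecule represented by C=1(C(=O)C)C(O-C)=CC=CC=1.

5

Molecular formula from the SMILES: C9H10O2.
DoU = (2C + 2 + N − H − X)/2 = (2·9 + 2 + 0 − 10 − 0)/2 = 10/2 = 5.
(Structurally: 1 ring(s) + 4 π bond(s) = 5.)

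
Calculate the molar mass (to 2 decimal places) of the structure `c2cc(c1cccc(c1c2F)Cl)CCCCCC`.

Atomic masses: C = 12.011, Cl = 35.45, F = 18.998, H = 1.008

Molecular formula: C16H18ClF.
M = 16×12.011 + 1×35.45 + 1×18.998 + 18×1.008 = 264.77 g/mol.

264.77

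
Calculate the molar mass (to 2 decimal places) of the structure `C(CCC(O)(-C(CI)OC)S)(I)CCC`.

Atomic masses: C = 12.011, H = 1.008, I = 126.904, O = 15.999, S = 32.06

458.14

Molecular formula: C10H20I2O2S.
M = 10×12.011 + 20×1.008 + 2×126.904 + 2×15.999 + 1×32.06 = 458.14 g/mol.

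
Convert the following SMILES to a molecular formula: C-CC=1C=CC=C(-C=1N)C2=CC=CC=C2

Heavy atoms from the SMILES: 14 C, 1 N.
Implicit hydrogens by atom environment:
  8 × C (aromatic): 1 H each → 8
  4 × C (aromatic): no H
  1 × C: 3 H
  1 × C: 2 H
  1 × N: 2 H
  Total hydrogens = 15.
Molecular formula: C14H15N

C14H15N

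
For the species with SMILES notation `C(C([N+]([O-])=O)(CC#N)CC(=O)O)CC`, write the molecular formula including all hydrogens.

C8H12N2O4

Heavy atoms from the SMILES: 8 C, 2 N, 4 O.
Implicit hydrogens by atom environment:
  4 × C: 2 H each → 8
  3 × C: no H
  2 × O: no H
  1 × C: 3 H
  1 × N (charge +1): no H
  1 × N: no H
  1 × O: 1 H
  1 × O (charge -1): no H
  Total hydrogens = 12.
Molecular formula: C8H12N2O4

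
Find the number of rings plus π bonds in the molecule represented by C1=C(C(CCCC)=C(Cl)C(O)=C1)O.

4

Molecular formula from the SMILES: C10H13ClO2.
DoU = (2C + 2 + N − H − X)/2 = (2·10 + 2 + 0 − 13 − 1)/2 = 8/2 = 4.
(Structurally: 1 ring(s) + 3 π bond(s) = 4.)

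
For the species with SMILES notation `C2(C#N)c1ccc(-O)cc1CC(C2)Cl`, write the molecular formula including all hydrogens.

C11H10ClNO

Heavy atoms from the SMILES: 11 C, 1 Cl, 1 N, 1 O.
Implicit hydrogens by atom environment:
  3 × C (aromatic): 1 H each → 3
  3 × C (aromatic): no H
  2 × C: 2 H each → 4
  2 × C: 1 H each → 2
  1 × C: no H
  1 × Cl: no H
  1 × N: no H
  1 × O: 1 H
  Total hydrogens = 10.
Molecular formula: C11H10ClNO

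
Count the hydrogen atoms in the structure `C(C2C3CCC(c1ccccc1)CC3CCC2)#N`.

Hydrogens are implicit in SMILES; fill each atom to its normal valence:
  6 × C: 2 H each → 12
  5 × C (aromatic): 1 H each → 5
  4 × C: 1 H each → 4
  1 × C: no H
  1 × C (aromatic): no H
  1 × N: no H
  Total hydrogens = 21.

21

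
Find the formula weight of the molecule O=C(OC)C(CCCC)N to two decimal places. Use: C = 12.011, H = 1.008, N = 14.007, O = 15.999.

Molecular formula: C7H15NO2.
M = 7×12.011 + 15×1.008 + 1×14.007 + 2×15.999 = 145.20 g/mol.

145.20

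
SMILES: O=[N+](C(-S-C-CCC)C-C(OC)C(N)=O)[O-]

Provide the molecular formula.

Heavy atoms from the SMILES: 9 C, 2 N, 4 O, 1 S.
Implicit hydrogens by atom environment:
  4 × C: 2 H each → 8
  3 × O: no H
  2 × C: 3 H each → 6
  2 × C: 1 H each → 2
  1 × C: no H
  1 × N: 2 H
  1 × N (charge +1): no H
  1 × O (charge -1): no H
  1 × S: no H
  Total hydrogens = 18.
Molecular formula: C9H18N2O4S

C9H18N2O4S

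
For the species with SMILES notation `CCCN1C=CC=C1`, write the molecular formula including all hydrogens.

C7H11N

Heavy atoms from the SMILES: 7 C, 1 N.
Implicit hydrogens by atom environment:
  4 × C (aromatic): 1 H each → 4
  2 × C: 2 H each → 4
  1 × C: 3 H
  1 × N (aromatic): no H
  Total hydrogens = 11.
Molecular formula: C7H11N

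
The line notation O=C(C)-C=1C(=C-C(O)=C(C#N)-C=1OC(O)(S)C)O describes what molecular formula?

Heavy atoms from the SMILES: 11 C, 1 N, 5 O, 1 S.
Implicit hydrogens by atom environment:
  5 × C (aromatic): no H
  3 × C: no H
  3 × O: 1 H each → 3
  2 × C: 3 H each → 6
  2 × O: no H
  1 × C (aromatic): 1 H
  1 × N: no H
  1 × S: 1 H
  Total hydrogens = 11.
Molecular formula: C11H11NO5S

C11H11NO5S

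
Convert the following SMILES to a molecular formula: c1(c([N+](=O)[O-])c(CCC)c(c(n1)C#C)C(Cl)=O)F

Heavy atoms from the SMILES: 11 C, 1 Cl, 1 F, 2 N, 3 O.
Implicit hydrogens by atom environment:
  5 × C (aromatic): no H
  2 × C: 2 H each → 4
  2 × C: no H
  2 × O: no H
  1 × C: 3 H
  1 × C: 1 H
  1 × Cl: no H
  1 × F: no H
  1 × N (aromatic): no H
  1 × N (charge +1): no H
  1 × O (charge -1): no H
  Total hydrogens = 8.
Molecular formula: C11H8ClFN2O3

C11H8ClFN2O3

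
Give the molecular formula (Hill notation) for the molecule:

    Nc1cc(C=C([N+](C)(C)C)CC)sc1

C11H19N2S+

Heavy atoms from the SMILES: 11 C, 2 N, 1 S.
Implicit hydrogens by atom environment:
  4 × C: 3 H each → 12
  2 × C (aromatic): 1 H each → 2
  2 × C (aromatic): no H
  1 × C: 2 H
  1 × C: 1 H
  1 × C: no H
  1 × N: 2 H
  1 × N (charge +1): no H
  1 × S (aromatic): no H
  Total hydrogens = 19.
Net charge +1.
Molecular formula: C11H19N2S+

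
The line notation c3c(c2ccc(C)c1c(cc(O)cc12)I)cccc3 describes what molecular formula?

C17H13IO

Heavy atoms from the SMILES: 17 C, 1 I, 1 O.
Implicit hydrogens by atom environment:
  9 × C (aromatic): 1 H each → 9
  7 × C (aromatic): no H
  1 × C: 3 H
  1 × I: no H
  1 × O: 1 H
  Total hydrogens = 13.
Molecular formula: C17H13IO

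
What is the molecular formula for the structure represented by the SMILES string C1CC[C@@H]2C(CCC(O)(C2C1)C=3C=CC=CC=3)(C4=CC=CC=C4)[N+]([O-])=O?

C22H25NO3

Heavy atoms from the SMILES: 22 C, 1 N, 3 O.
Implicit hydrogens by atom environment:
  10 × C (aromatic): 1 H each → 10
  6 × C: 2 H each → 12
  2 × C: 1 H each → 2
  2 × C: no H
  2 × C (aromatic): no H
  1 × N (charge +1): no H
  1 × O: 1 H
  1 × O: no H
  1 × O (charge -1): no H
  Total hydrogens = 25.
Molecular formula: C22H25NO3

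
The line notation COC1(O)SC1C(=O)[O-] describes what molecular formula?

Heavy atoms from the SMILES: 4 C, 4 O, 1 S.
Implicit hydrogens by atom environment:
  2 × C: no H
  2 × O: no H
  1 × C: 3 H
  1 × C: 1 H
  1 × O: 1 H
  1 × O (charge -1): no H
  1 × S: no H
  Total hydrogens = 5.
Net charge -1.
Molecular formula: C4H5O4S-

C4H5O4S-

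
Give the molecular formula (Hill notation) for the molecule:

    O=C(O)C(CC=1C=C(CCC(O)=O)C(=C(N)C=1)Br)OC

C13H16BrNO5

Heavy atoms from the SMILES: 1 Br, 13 C, 1 N, 5 O.
Implicit hydrogens by atom environment:
  4 × C (aromatic): no H
  3 × C: 2 H each → 6
  3 × O: no H
  2 × C (aromatic): 1 H each → 2
  2 × C: no H
  2 × O: 1 H each → 2
  1 × Br: no H
  1 × C: 3 H
  1 × C: 1 H
  1 × N: 2 H
  Total hydrogens = 16.
Molecular formula: C13H16BrNO5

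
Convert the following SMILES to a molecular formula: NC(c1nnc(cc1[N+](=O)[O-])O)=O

Heavy atoms from the SMILES: 5 C, 4 N, 4 O.
Implicit hydrogens by atom environment:
  3 × C (aromatic): no H
  2 × N (aromatic): no H
  2 × O: no H
  1 × C (aromatic): 1 H
  1 × C: no H
  1 × N: 2 H
  1 × N (charge +1): no H
  1 × O: 1 H
  1 × O (charge -1): no H
  Total hydrogens = 4.
Molecular formula: C5H4N4O4

C5H4N4O4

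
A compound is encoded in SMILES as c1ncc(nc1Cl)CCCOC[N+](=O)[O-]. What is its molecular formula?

C8H10ClN3O3

Heavy atoms from the SMILES: 8 C, 1 Cl, 3 N, 3 O.
Implicit hydrogens by atom environment:
  4 × C: 2 H each → 8
  2 × C (aromatic): 1 H each → 2
  2 × C (aromatic): no H
  2 × N (aromatic): no H
  2 × O: no H
  1 × Cl: no H
  1 × N (charge +1): no H
  1 × O (charge -1): no H
  Total hydrogens = 10.
Molecular formula: C8H10ClN3O3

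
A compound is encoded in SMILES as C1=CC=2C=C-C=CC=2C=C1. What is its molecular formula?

Heavy atoms from the SMILES: 10 C.
Implicit hydrogens by atom environment:
  8 × C (aromatic): 1 H each → 8
  2 × C (aromatic): no H
  Total hydrogens = 8.
Molecular formula: C10H8

C10H8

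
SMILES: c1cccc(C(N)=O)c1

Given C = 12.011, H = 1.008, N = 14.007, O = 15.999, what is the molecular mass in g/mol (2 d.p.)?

Molecular formula: C7H7NO.
M = 7×12.011 + 7×1.008 + 1×14.007 + 1×15.999 = 121.14 g/mol.

121.14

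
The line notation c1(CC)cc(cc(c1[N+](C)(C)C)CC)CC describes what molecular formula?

C15H26N+

Heavy atoms from the SMILES: 15 C, 1 N.
Implicit hydrogens by atom environment:
  6 × C: 3 H each → 18
  4 × C (aromatic): no H
  3 × C: 2 H each → 6
  2 × C (aromatic): 1 H each → 2
  1 × N (charge +1): no H
  Total hydrogens = 26.
Net charge +1.
Molecular formula: C15H26N+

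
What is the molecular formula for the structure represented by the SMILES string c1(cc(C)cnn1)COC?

C7H10N2O

Heavy atoms from the SMILES: 7 C, 2 N, 1 O.
Implicit hydrogens by atom environment:
  2 × C: 3 H each → 6
  2 × C (aromatic): 1 H each → 2
  2 × C (aromatic): no H
  2 × N (aromatic): no H
  1 × C: 2 H
  1 × O: no H
  Total hydrogens = 10.
Molecular formula: C7H10N2O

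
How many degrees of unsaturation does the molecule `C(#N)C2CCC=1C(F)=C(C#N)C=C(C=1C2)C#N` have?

11

Molecular formula from the SMILES: C13H8FN3.
DoU = (2C + 2 + N − H − X)/2 = (2·13 + 2 + 3 − 8 − 1)/2 = 22/2 = 11.
(Structurally: 2 ring(s) + 9 π bond(s) = 11.)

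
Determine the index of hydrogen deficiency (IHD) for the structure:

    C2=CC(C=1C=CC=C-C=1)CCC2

Molecular formula from the SMILES: C12H14.
DoU = (2C + 2 + N − H − X)/2 = (2·12 + 2 + 0 − 14 − 0)/2 = 12/2 = 6.
(Structurally: 2 ring(s) + 4 π bond(s) = 6.)

6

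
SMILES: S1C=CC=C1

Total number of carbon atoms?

4

The symbol for carbon appears 4 times in the SMILES.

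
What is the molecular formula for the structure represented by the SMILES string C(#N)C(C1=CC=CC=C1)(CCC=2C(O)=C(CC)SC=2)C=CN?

C18H20N2OS

Heavy atoms from the SMILES: 18 C, 2 N, 1 O, 1 S.
Implicit hydrogens by atom environment:
  6 × C (aromatic): 1 H each → 6
  4 × C (aromatic): no H
  3 × C: 2 H each → 6
  2 × C: 1 H each → 2
  2 × C: no H
  1 × C: 3 H
  1 × N: 2 H
  1 × N: no H
  1 × O: 1 H
  1 × S (aromatic): no H
  Total hydrogens = 20.
Molecular formula: C18H20N2OS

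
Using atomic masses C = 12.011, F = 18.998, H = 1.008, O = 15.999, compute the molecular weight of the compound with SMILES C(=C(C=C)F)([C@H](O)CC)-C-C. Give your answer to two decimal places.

Molecular formula: C9H15FO.
M = 9×12.011 + 1×18.998 + 15×1.008 + 1×15.999 = 158.22 g/mol.

158.22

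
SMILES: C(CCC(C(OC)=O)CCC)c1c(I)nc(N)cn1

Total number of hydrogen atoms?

20

Hydrogens are implicit in SMILES; fill each atom to its normal valence:
  5 × C: 2 H each → 10
  3 × C (aromatic): no H
  2 × C: 3 H each → 6
  2 × N (aromatic): no H
  2 × O: no H
  1 × C (aromatic): 1 H
  1 × C: 1 H
  1 × C: no H
  1 × I: no H
  1 × N: 2 H
  Total hydrogens = 20.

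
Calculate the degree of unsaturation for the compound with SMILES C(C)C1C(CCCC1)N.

1

Molecular formula from the SMILES: C8H17N.
DoU = (2C + 2 + N − H − X)/2 = (2·8 + 2 + 1 − 17 − 0)/2 = 2/2 = 1.
(Structurally: 1 ring(s) + 0 π bond(s) = 1.)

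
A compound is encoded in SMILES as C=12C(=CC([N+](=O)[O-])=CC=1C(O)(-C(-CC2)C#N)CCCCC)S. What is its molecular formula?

Heavy atoms from the SMILES: 16 C, 2 N, 3 O, 1 S.
Implicit hydrogens by atom environment:
  6 × C: 2 H each → 12
  4 × C (aromatic): no H
  2 × C (aromatic): 1 H each → 2
  2 × C: no H
  1 × C: 3 H
  1 × C: 1 H
  1 × N: no H
  1 × N (charge +1): no H
  1 × O: 1 H
  1 × O: no H
  1 × O (charge -1): no H
  1 × S: 1 H
  Total hydrogens = 20.
Molecular formula: C16H20N2O3S

C16H20N2O3S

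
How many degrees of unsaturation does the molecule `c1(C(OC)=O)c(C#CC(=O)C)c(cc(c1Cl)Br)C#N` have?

10

Molecular formula from the SMILES: C13H7BrClNO3.
DoU = (2C + 2 + N − H − X)/2 = (2·13 + 2 + 1 − 7 − 2)/2 = 20/2 = 10.
(Structurally: 1 ring(s) + 9 π bond(s) = 10.)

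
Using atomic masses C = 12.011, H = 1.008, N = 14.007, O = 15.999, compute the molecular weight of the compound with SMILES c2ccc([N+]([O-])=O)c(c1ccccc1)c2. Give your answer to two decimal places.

Molecular formula: C12H9NO2.
M = 12×12.011 + 9×1.008 + 1×14.007 + 2×15.999 = 199.21 g/mol.

199.21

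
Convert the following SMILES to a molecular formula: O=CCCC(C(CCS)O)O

C7H14O3S

Heavy atoms from the SMILES: 7 C, 3 O, 1 S.
Implicit hydrogens by atom environment:
  4 × C: 2 H each → 8
  3 × C: 1 H each → 3
  2 × O: 1 H each → 2
  1 × O: no H
  1 × S: 1 H
  Total hydrogens = 14.
Molecular formula: C7H14O3S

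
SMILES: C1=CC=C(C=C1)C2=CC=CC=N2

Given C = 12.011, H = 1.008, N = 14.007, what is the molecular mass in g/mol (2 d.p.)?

Molecular formula: C11H9N.
M = 11×12.011 + 9×1.008 + 1×14.007 = 155.20 g/mol.

155.20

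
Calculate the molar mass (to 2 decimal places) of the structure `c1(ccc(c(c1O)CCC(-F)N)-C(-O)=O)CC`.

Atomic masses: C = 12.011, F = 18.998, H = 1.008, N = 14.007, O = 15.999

241.26

Molecular formula: C12H16FNO3.
M = 12×12.011 + 1×18.998 + 16×1.008 + 1×14.007 + 3×15.999 = 241.26 g/mol.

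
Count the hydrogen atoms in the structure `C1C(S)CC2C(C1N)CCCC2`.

Hydrogens are implicit in SMILES; fill each atom to its normal valence:
  6 × C: 2 H each → 12
  4 × C: 1 H each → 4
  1 × N: 2 H
  1 × S: 1 H
  Total hydrogens = 19.

19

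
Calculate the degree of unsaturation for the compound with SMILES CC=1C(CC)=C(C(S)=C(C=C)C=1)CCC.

Molecular formula from the SMILES: C14H20S.
DoU = (2C + 2 + N − H − X)/2 = (2·14 + 2 + 0 − 20 − 0)/2 = 10/2 = 5.
(Structurally: 1 ring(s) + 4 π bond(s) = 5.)

5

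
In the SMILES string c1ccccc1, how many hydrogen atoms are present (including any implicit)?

6

Hydrogens are implicit in SMILES; fill each atom to its normal valence:
  6 × C (aromatic): 1 H each → 6
  Total hydrogens = 6.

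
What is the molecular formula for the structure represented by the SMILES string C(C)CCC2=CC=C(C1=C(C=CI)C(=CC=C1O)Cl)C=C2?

C18H18ClIO

Heavy atoms from the SMILES: 18 C, 1 Cl, 1 I, 1 O.
Implicit hydrogens by atom environment:
  6 × C (aromatic): 1 H each → 6
  6 × C (aromatic): no H
  3 × C: 2 H each → 6
  2 × C: 1 H each → 2
  1 × C: 3 H
  1 × Cl: no H
  1 × I: no H
  1 × O: 1 H
  Total hydrogens = 18.
Molecular formula: C18H18ClIO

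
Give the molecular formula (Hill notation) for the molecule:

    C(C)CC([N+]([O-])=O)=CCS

C6H11NO2S

Heavy atoms from the SMILES: 6 C, 1 N, 2 O, 1 S.
Implicit hydrogens by atom environment:
  3 × C: 2 H each → 6
  1 × C: 3 H
  1 × C: 1 H
  1 × C: no H
  1 × N (charge +1): no H
  1 × O: no H
  1 × O (charge -1): no H
  1 × S: 1 H
  Total hydrogens = 11.
Molecular formula: C6H11NO2S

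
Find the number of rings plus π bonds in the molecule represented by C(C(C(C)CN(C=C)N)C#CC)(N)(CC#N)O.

Molecular formula from the SMILES: C12H20N4O.
DoU = (2C + 2 + N − H − X)/2 = (2·12 + 2 + 4 − 20 − 0)/2 = 10/2 = 5.
(Structurally: 0 ring(s) + 5 π bond(s) = 5.)

5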